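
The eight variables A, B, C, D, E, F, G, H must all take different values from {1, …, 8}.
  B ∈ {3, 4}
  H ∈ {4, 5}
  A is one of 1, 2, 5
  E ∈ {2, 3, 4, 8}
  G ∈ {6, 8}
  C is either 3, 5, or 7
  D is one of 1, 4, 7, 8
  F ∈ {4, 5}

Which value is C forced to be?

7

The 8 variables draw from only 8 values {1, 2, 3, 4, 5, 6, 7, 8}, so each is used; only G can be 6, hence G = 6.
F and H share exactly the 2 values {4, 5}; by pigeonhole those values go to them, so strike 4, 5 from A, B, C, D, E.
B's domain is down to {3}, so B = 3. So C, E can't be 3.
So C = 7.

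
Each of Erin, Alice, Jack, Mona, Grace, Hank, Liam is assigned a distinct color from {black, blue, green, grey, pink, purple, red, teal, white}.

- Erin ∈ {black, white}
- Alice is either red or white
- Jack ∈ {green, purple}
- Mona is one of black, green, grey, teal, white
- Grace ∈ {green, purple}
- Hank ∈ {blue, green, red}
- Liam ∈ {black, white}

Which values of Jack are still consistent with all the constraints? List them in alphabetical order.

The 2 variables Erin and Liam are confined to {black, white}, which locks those values in; drop them from Alice, Mona.
Alice has just one choice, so Alice = red. So Hank can't be red.
Jack and Grace share exactly the 2 values {green, purple}; by pigeonhole those values go to them, so strike green, purple from Mona, Hank.
That leaves Hank = blue.
No further eliminations apply; Jack can still be any of green, purple.

green, purple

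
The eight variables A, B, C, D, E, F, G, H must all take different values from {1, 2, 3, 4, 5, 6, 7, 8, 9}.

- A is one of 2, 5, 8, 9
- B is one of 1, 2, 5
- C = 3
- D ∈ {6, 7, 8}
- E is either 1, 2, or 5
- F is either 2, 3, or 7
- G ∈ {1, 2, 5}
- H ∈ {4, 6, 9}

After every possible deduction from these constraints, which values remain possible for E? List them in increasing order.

1, 2, 5

C's domain is down to {3}, so C = 3. Strike 3 from F.
B, E, G share exactly the 3 values {1, 2, 5}; by pigeonhole those values go to them, so strike 1, 2, 5 from A, F.
F must be 7 (only option left). Remove 7 from D.
No further eliminations apply; E can still be any of 1, 2, 5.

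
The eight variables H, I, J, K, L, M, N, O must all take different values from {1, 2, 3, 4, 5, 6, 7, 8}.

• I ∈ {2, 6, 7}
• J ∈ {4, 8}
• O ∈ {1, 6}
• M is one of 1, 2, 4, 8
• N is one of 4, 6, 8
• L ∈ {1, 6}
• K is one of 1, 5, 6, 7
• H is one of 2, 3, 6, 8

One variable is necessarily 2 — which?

Among the 8 variables, 3 fits only H (and all 8 values in {1, 2, 3, 4, 5, 6, 7, 8} must be used), so H = 3.
The 7 still-open variables together cover exactly {1, 2, 4, 5, 6, 7, 8} — 7 values for 7 variables — and 5 appears only in K's list, so K = 5.
The 6 still-open variables draw from only 6 values {1, 2, 4, 6, 7, 8}, so each is used; only I can be 7, hence I = 7.
Among the 5 still-open variables, 2 fits only M (and all 5 values in {1, 2, 4, 6, 8} must be used), so M = 2.

M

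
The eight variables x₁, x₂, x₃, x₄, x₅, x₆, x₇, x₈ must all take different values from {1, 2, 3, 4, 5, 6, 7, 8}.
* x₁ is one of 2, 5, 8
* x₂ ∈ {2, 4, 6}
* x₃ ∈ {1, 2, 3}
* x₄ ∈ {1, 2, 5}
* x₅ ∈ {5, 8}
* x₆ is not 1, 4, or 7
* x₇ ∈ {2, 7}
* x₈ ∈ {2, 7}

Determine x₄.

Among the 8 variables, 4 fits only x₂ (and all 8 values in {1, 2, 3, 4, 5, 6, 7, 8} must be used), so x₂ = 4.
The 7 still-open variables together cover exactly {1, 2, 3, 5, 6, 7, 8} — 7 values for 7 variables — and 6 appears only in x₆'s list, so x₆ = 6.
Among the 6 still-open variables, 3 fits only x₃ (and all 6 values in {1, 2, 3, 5, 7, 8} must be used), so x₃ = 3.
The 5 still-open variables together cover exactly {1, 2, 5, 7, 8} — 5 values for 5 variables — and 1 appears only in x₄'s list, so x₄ = 1.

1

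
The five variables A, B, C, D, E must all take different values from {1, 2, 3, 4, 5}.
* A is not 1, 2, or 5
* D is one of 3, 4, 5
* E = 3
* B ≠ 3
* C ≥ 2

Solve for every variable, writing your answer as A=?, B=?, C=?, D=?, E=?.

A=4, B=1, C=2, D=5, E=3

E must be 3 (only option left). Eliminate 3 elsewhere: A, C, D.
A must be 4 (only option left). So B, C, D can't be 4.
D has just one choice, so D = 5. Eliminate 5 elsewhere: B, C.
C's domain is down to {2}, so C = 2. Remove 2 from B.
B must be 1 (only option left).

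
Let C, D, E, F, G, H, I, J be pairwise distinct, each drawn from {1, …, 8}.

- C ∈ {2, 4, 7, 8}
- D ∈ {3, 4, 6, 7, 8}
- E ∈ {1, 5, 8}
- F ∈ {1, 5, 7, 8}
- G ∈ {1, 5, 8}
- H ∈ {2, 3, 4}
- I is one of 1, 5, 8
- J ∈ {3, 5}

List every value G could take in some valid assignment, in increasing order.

Among the 8 variables, 6 fits only D (and all 8 values in {1, 2, 3, 4, 5, 6, 7, 8} must be used), so D = 6.
The 3 variables E, G, I are confined to {1, 5, 8}, which locks those values in; drop them from C, F, J.
F's domain is down to {7}, so F = 7. Strike 7 from C.
That leaves J = 3. Remove 3 from H.
No further eliminations apply; G can still be any of 1, 5, 8.

1, 5, 8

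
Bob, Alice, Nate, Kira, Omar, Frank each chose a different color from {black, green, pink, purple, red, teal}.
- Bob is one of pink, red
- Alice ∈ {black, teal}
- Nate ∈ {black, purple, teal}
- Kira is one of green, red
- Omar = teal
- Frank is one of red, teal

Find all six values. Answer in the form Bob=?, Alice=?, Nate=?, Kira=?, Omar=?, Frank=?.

Omar must be teal (only option left). Strike teal from Alice, Nate, Frank.
Frank has just one choice, so Frank = red. So Bob, Kira can't be red.
Bob has just one choice, so Bob = pink.
Alice's domain is down to {black}, so Alice = black. Remove black from Nate.
Nate's domain is down to {purple}, so Nate = purple.
Kira must be green (only option left).

Bob=pink, Alice=black, Nate=purple, Kira=green, Omar=teal, Frank=red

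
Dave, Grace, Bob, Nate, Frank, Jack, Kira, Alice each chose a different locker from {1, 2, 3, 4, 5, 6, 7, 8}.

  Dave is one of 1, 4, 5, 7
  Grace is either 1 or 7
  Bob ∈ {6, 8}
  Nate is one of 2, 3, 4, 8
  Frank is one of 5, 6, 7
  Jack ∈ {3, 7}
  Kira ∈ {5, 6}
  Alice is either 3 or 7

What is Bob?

The 8 variables draw from only 8 values {1, 2, 3, 4, 5, 6, 7, 8}, so each is used; only Nate can be 2, hence Nate = 2.
The 7 still-open variables together cover exactly {1, 3, 4, 5, 6, 7, 8} — 7 values for 7 variables — and 4 appears only in Dave's list, so Dave = 4.
The 6 still-open variables together cover exactly {1, 3, 5, 6, 7, 8} — 6 values for 6 variables — and 1 appears only in Grace's list, so Grace = 1.
The 5 still-open variables draw from only 5 values {3, 5, 6, 7, 8}, so each is used; only Bob can be 8, hence Bob = 8.

8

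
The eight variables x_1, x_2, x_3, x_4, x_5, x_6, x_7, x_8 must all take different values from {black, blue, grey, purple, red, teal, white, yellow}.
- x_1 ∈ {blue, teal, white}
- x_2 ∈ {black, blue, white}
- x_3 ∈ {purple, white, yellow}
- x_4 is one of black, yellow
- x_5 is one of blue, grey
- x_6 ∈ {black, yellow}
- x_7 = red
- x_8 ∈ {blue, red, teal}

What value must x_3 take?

purple

x_7's domain is down to {red}, so x_7 = red. Strike red from x_8.
The 7 still-open variables draw from only 7 values {black, blue, grey, purple, teal, white, yellow}, so each is used; only x_5 can be grey, hence x_5 = grey.
Among the 6 still-open variables, purple fits only x_3 (and all 6 values in {black, blue, purple, teal, white, yellow} must be used), so x_3 = purple.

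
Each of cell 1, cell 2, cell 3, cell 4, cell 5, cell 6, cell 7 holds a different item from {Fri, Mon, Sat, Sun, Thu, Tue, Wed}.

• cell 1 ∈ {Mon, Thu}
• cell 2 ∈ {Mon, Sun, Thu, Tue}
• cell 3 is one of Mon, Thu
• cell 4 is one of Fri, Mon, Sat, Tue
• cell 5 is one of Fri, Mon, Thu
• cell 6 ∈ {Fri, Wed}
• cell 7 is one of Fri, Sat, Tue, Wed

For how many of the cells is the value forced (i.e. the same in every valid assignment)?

Among the 7 variables, Sun fits only cell 2 (and all 7 values in {Fri, Mon, Sat, Sun, Thu, Tue, Wed} must be used), so cell 2 = Sun.
The 2 variables cell 1 and cell 3 are confined to {Mon, Thu}, which locks those values in; drop them from cell 4, cell 5.
cell 5 must be Fri (only option left). So cell 4, cell 6, cell 7 can't be Fri.
That leaves cell 6 = Wed. Strike Wed from cell 7.
Determined: cell 2=Sun, cell 5=Fri, cell 6=Wed. The other cells each still have more than one consistent value. That makes 3.

3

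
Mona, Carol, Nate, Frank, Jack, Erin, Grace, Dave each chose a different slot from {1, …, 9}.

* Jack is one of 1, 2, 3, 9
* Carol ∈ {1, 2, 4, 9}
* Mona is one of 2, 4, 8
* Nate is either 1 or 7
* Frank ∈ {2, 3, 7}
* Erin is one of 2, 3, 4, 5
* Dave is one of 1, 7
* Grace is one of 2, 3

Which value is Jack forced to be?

Among the 8 variables, 5 fits only Erin (and all 8 values in {1, 2, 3, 4, 5, 7, 8, 9} must be used), so Erin = 5.
Among the 7 still-open variables, 8 fits only Mona (and all 7 values in {1, 2, 3, 4, 7, 8, 9} must be used), so Mona = 8.
The 6 still-open variables together cover exactly {1, 2, 3, 4, 7, 9} — 6 values for 6 variables — and 4 appears only in Carol's list, so Carol = 4.
The 5 still-open variables draw from only 5 values {1, 2, 3, 7, 9}, so each is used; only Jack can be 9, hence Jack = 9.

9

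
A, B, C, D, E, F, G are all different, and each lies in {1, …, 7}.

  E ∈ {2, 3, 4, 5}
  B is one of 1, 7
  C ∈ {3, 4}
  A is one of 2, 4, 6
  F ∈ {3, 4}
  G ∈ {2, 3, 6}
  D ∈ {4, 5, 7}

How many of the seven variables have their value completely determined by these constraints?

The 7 variables together cover exactly {1, 2, 3, 4, 5, 6, 7} — 7 values for 7 variables — and 1 appears only in B's list, so B = 1.
The 6 still-open variables draw from only 6 values {2, 3, 4, 5, 6, 7}, so each is used; only D can be 7, hence D = 7.
Among the 5 still-open variables, 5 fits only E (and all 5 values in {2, 3, 4, 5, 6} must be used), so E = 5.
C and F share exactly the 2 values {3, 4}; by pigeonhole those values go to them, so strike 3, 4 from A, G.
Determined: B=1, D=7, E=5. The other variables each still have more than one consistent value. That makes 3.

3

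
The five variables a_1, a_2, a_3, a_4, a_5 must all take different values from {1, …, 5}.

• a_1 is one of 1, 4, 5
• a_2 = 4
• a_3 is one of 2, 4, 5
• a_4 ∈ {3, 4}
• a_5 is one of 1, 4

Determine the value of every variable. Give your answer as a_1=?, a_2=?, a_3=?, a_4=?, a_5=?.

a_1=5, a_2=4, a_3=2, a_4=3, a_5=1

a_2 has just one choice, so a_2 = 4. Remove 4 from a_1, a_3, a_4, a_5.
a_4 must be 3 (only option left).
a_5's domain is down to {1}, so a_5 = 1. Remove 1 from a_1.
a_1 has just one choice, so a_1 = 5. Remove 5 from a_3.
a_3 has just one choice, so a_3 = 2.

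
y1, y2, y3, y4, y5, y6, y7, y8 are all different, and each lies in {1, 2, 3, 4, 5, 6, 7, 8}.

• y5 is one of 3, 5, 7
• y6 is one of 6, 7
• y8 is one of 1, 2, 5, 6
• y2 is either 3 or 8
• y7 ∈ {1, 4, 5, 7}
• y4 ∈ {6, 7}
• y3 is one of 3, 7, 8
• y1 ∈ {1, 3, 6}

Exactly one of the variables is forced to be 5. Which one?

y5

The 8 variables together cover exactly {1, 2, 3, 4, 5, 6, 7, 8} — 8 values for 8 variables — and 2 appears only in y8's list, so y8 = 2.
The 7 still-open variables together cover exactly {1, 3, 4, 5, 6, 7, 8} — 7 values for 7 variables — and 4 appears only in y7's list, so y7 = 4.
The 6 still-open variables together cover exactly {1, 3, 5, 6, 7, 8} — 6 values for 6 variables — and 1 appears only in y1's list, so y1 = 1.
Among the 5 still-open variables, 5 fits only y5 (and all 5 values in {3, 5, 6, 7, 8} must be used), so y5 = 5.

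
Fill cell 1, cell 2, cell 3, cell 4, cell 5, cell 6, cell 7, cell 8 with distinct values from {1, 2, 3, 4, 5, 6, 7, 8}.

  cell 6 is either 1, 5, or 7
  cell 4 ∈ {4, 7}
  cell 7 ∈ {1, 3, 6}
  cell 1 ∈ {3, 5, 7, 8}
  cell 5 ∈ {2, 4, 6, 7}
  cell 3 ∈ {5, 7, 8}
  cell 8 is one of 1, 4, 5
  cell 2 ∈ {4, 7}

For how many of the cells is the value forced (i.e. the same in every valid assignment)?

The 8 variables draw from only 8 values {1, 2, 3, 4, 5, 6, 7, 8}, so each is used; only cell 5 can be 2, hence cell 5 = 2.
The 7 still-open variables together cover exactly {1, 3, 4, 5, 6, 7, 8} — 7 values for 7 variables — and 6 appears only in cell 7's list, so cell 7 = 6.
The 6 still-open variables together cover exactly {1, 3, 4, 5, 7, 8} — 6 values for 6 variables — and 3 appears only in cell 1's list, so cell 1 = 3.
The 5 still-open variables draw from only 5 values {1, 4, 5, 7, 8}, so each is used; only cell 3 can be 8, hence cell 3 = 8.
cell 2 and cell 4 between them cover only {4, 7} — a naked pair. Remove those values from cell 6, cell 8.
Determined: cell 1=3, cell 3=8, cell 5=2, cell 7=6. The other cells each still have more than one consistent value. That makes 4.

4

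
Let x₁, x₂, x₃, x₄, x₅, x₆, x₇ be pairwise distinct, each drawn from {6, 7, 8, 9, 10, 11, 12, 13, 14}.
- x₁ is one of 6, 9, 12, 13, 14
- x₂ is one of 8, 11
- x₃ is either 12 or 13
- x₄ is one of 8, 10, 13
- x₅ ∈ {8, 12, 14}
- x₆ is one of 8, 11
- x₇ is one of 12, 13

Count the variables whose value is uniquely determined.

The 2 variables x₂ and x₆ are confined to {8, 11}, which locks those values in; drop them from x₄, x₅.
x₃ and x₇ between them cover only {12, 13} — a naked pair. Remove those values from x₁, x₄, x₅.
x₄ has just one choice, so x₄ = 10.
x₅ has just one choice, so x₅ = 14. Strike 14 from x₁.
Determined: x₄=10, x₅=14. The other variables each still have more than one consistent value. That makes 2.

2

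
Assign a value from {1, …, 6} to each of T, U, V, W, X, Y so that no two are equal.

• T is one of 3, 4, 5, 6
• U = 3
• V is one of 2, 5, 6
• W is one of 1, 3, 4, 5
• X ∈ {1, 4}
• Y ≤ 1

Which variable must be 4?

X

U must be 3 (only option left). Strike 3 from T, W.
Y has just one choice, so Y = 1. So W, X can't be 1.
So 4 goes to X.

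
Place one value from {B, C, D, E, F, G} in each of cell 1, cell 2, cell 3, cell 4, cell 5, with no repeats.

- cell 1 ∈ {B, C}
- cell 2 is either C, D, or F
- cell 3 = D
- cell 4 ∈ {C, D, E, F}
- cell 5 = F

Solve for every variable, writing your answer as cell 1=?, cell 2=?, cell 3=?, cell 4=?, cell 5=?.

cell 1=B, cell 2=C, cell 3=D, cell 4=E, cell 5=F

cell 3's domain is down to {D}, so cell 3 = D. So cell 2, cell 4 can't be D.
cell 5 has just one choice, so cell 5 = F. So cell 2, cell 4 can't be F.
cell 2's domain is down to {C}, so cell 2 = C. So cell 1, cell 4 can't be C.
cell 4 has just one choice, so cell 4 = E.
cell 1 must be B (only option left).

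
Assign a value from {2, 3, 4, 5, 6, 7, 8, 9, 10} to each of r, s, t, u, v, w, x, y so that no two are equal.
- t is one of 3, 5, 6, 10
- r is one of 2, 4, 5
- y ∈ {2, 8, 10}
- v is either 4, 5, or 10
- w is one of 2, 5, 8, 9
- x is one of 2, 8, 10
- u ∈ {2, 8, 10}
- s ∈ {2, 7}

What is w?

9

The 3 variables u, x, y are confined to {2, 8, 10}, which locks those values in; drop them from r, s, t, v, w.
s's domain is down to {7}, so s = 7.
r and v between them cover only {4, 5} — a naked pair. Remove those values from t, w.
So w = 9.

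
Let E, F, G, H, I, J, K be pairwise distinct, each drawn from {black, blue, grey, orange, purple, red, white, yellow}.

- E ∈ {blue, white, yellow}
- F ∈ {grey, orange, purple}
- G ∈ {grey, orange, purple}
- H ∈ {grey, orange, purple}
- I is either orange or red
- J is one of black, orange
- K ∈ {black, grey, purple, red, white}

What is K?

white

F, G, H between them cover only {grey, orange, purple} — a naked triple. Remove those values from I, J, K.
I has just one choice, so I = red. Remove red from K.
J's domain is down to {black}, so J = black. Strike black from K.
So K = white.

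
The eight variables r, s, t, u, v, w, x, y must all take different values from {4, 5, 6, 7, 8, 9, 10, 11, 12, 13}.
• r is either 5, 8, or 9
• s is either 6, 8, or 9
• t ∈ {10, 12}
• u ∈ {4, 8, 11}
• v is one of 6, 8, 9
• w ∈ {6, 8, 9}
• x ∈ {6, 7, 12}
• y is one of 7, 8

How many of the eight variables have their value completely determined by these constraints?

4

s, v, w share exactly the 3 values {6, 8, 9}; by pigeonhole those values go to them, so strike 6, 8, 9 from r, u, x, y.
r's domain is down to {5}, so r = 5.
That leaves y = 7. Eliminate 7 elsewhere: x.
x has just one choice, so x = 12. Strike 12 from t.
t has just one choice, so t = 10.
Determined: r=5, t=10, x=12, y=7. The other variables each still have more than one consistent value. That makes 4.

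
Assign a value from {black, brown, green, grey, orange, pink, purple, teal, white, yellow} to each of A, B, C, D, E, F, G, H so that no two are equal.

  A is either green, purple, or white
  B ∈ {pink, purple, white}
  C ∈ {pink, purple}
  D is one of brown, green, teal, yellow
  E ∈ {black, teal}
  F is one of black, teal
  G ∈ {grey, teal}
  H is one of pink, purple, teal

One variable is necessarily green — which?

A

E and F share exactly the 2 values {black, teal}; by pigeonhole those values go to them, so strike black, teal from D, G, H.
G's domain is down to {grey}, so G = grey.
The 2 variables C and H are confined to {pink, purple}, which locks those values in; drop them from A, B.
B's domain is down to {white}, so B = white. So A can't be white.
So green goes to A.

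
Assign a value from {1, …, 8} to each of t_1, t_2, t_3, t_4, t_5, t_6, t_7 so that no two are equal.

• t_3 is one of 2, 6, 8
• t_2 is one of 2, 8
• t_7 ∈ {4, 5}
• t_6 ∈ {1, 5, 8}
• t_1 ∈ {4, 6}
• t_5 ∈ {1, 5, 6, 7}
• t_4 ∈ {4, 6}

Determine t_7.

5

The 7 variables together cover exactly {1, 2, 4, 5, 6, 7, 8} — 7 values for 7 variables — and 7 appears only in t_5's list, so t_5 = 7.
The 6 still-open variables together cover exactly {1, 2, 4, 5, 6, 8} — 6 values for 6 variables — and 1 appears only in t_6's list, so t_6 = 1.
The 5 still-open variables together cover exactly {2, 4, 5, 6, 8} — 5 values for 5 variables — and 5 appears only in t_7's list, so t_7 = 5.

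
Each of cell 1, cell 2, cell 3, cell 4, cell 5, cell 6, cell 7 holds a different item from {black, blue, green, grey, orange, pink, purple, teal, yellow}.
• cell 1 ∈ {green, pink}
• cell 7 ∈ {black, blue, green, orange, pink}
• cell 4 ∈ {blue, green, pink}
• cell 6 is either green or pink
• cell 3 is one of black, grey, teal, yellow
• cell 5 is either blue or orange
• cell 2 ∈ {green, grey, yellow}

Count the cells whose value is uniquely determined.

cell 1 and cell 6 share exactly the 2 values {green, pink}; by pigeonhole those values go to them, so strike green, pink from cell 2, cell 4, cell 7.
cell 4's domain is down to {blue}, so cell 4 = blue. So cell 5, cell 7 can't be blue.
cell 5 must be orange (only option left). Eliminate orange elsewhere: cell 7.
cell 7's domain is down to {black}, so cell 7 = black. Eliminate black elsewhere: cell 3.
Determined: cell 4=blue, cell 5=orange, cell 7=black. The other cells each still have more than one consistent value. That makes 3.

3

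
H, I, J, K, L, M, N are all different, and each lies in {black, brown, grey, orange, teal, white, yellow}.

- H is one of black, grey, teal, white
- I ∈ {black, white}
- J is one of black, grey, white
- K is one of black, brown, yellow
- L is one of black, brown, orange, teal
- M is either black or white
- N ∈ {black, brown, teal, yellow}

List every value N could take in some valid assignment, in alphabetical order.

brown, yellow

The 7 variables together cover exactly {black, brown, grey, orange, teal, white, yellow} — 7 values for 7 variables — and orange appears only in L's list, so L = orange.
I and M share exactly the 2 values {black, white}; by pigeonhole those values go to them, so strike black, white from H, J, K, N.
That leaves J = grey. Strike grey from H.
That leaves H = teal. Remove teal from N.
No further eliminations apply; N can still be any of brown, yellow.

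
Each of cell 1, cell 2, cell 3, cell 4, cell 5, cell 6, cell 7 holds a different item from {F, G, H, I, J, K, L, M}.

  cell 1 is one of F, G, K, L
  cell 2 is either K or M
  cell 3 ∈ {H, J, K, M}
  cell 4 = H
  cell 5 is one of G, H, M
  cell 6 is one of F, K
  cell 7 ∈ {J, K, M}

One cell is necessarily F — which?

cell 4 has just one choice, so cell 4 = H. Remove H from cell 3, cell 5.
The 6 still-open variables together cover exactly {F, G, J, K, L, M} — 6 values for 6 variables — and L appears only in cell 1's list, so cell 1 = L.
The 5 still-open variables together cover exactly {F, G, J, K, M} — 5 values for 5 variables — and F appears only in cell 6's list, so cell 6 = F.

cell 6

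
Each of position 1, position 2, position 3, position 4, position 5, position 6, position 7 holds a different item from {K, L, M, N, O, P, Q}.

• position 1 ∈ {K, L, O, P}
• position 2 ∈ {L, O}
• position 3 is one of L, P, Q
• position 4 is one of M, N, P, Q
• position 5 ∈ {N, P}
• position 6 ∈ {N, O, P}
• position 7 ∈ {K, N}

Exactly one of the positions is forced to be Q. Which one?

The 7 variables draw from only 7 values {K, L, M, N, O, P, Q}, so each is used; only position 4 can be M, hence position 4 = M.
The 6 still-open variables draw from only 6 values {K, L, N, O, P, Q}, so each is used; only position 3 can be Q, hence position 3 = Q.

position 3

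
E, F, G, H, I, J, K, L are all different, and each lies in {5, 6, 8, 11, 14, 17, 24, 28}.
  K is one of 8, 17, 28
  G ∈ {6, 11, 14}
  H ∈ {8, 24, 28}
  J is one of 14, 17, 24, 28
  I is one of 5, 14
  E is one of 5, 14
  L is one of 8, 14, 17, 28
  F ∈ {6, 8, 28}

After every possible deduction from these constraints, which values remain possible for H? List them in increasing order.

8, 24, 28

Among the 8 variables, 11 fits only G (and all 8 values in {5, 6, 8, 11, 14, 17, 24, 28} must be used), so G = 11.
The 7 still-open variables draw from only 7 values {5, 6, 8, 14, 17, 24, 28}, so each is used; only F can be 6, hence F = 6.
E and I between them cover only {5, 14} — a naked pair. Remove those values from J, L.
No further eliminations apply; H can still be any of 8, 24, 28.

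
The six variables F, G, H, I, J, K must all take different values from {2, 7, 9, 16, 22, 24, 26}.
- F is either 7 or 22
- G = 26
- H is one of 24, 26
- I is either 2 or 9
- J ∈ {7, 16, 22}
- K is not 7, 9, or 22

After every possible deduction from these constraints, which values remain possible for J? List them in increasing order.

7, 16, 22

G has just one choice, so G = 26. Strike 26 from H, K.
H must be 24 (only option left). Strike 24 from K.
No further eliminations apply; J can still be any of 7, 16, 22.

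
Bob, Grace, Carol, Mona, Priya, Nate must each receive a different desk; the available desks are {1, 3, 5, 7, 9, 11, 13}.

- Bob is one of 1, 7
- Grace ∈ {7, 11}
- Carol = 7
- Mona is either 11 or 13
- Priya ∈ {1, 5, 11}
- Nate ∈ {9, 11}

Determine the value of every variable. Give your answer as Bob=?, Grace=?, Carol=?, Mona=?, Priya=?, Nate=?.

Bob=1, Grace=11, Carol=7, Mona=13, Priya=5, Nate=9

Carol must be 7 (only option left). So Bob, Grace can't be 7.
That leaves Bob = 1. Remove 1 from Priya.
Grace's domain is down to {11}, so Grace = 11. Strike 11 from Mona, Priya, Nate.
Mona has just one choice, so Mona = 13.
Priya has just one choice, so Priya = 5.
That leaves Nate = 9.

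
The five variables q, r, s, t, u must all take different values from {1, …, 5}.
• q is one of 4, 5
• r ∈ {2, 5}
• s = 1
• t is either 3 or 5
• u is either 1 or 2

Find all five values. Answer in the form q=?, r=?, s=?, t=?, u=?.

q=4, r=5, s=1, t=3, u=2

s has just one choice, so s = 1. Strike 1 from u.
That leaves u = 2. Remove 2 from r.
r has just one choice, so r = 5. Eliminate 5 elsewhere: q, t.
t has just one choice, so t = 3.
That leaves q = 4.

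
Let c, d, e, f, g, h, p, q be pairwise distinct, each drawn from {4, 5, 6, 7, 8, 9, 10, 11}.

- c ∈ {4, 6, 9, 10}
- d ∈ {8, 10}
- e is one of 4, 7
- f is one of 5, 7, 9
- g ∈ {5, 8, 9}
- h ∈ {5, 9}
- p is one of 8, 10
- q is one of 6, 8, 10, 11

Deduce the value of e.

4

The 8 variables draw from only 8 values {4, 5, 6, 7, 8, 9, 10, 11}, so each is used; only q can be 11, hence q = 11.
Among the 7 still-open variables, 6 fits only c (and all 7 values in {4, 5, 6, 7, 8, 9, 10} must be used), so c = 6.
The 6 still-open variables together cover exactly {4, 5, 7, 8, 9, 10} — 6 values for 6 variables — and 4 appears only in e's list, so e = 4.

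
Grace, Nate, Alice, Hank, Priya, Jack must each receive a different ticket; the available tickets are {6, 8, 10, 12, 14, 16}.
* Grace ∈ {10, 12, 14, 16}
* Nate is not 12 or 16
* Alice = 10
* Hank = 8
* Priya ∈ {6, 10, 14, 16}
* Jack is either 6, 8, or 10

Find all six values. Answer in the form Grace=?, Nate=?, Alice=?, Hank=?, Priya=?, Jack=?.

Alice's domain is down to {10}, so Alice = 10. Strike 10 from Grace, Nate, Priya, Jack.
That leaves Hank = 8. Strike 8 from Nate, Jack.
That leaves Jack = 6. Remove 6 from Nate, Priya.
Nate has just one choice, so Nate = 14. So Grace, Priya can't be 14.
Priya's domain is down to {16}, so Priya = 16. Eliminate 16 elsewhere: Grace.
That leaves Grace = 12.

Grace=12, Nate=14, Alice=10, Hank=8, Priya=16, Jack=6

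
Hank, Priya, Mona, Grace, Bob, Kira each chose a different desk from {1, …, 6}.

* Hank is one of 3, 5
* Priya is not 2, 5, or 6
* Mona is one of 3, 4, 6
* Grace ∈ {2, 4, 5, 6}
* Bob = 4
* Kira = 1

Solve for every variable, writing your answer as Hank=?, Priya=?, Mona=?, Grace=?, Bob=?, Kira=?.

Hank=5, Priya=3, Mona=6, Grace=2, Bob=4, Kira=1

Bob's domain is down to {4}, so Bob = 4. Eliminate 4 elsewhere: Priya, Mona, Grace.
Kira has just one choice, so Kira = 1. Remove 1 from Priya.
Priya's domain is down to {3}, so Priya = 3. So Hank, Mona can't be 3.
Mona must be 6 (only option left). Strike 6 from Grace.
That leaves Hank = 5. Remove 5 from Grace.
Grace's domain is down to {2}, so Grace = 2.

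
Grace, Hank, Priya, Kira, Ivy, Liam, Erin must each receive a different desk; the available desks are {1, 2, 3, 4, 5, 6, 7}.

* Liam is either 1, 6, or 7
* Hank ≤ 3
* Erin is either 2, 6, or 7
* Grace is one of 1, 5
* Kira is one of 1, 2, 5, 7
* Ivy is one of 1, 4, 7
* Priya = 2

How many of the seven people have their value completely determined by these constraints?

3

Priya has just one choice, so Priya = 2. So Hank, Kira, Erin can't be 2.
The 6 still-open variables together cover exactly {1, 3, 4, 5, 6, 7} — 6 values for 6 variables — and 3 appears only in Hank's list, so Hank = 3.
Among the 5 still-open variables, 4 fits only Ivy (and all 5 values in {1, 4, 5, 6, 7} must be used), so Ivy = 4.
Determined: Hank=3, Priya=2, Ivy=4. The other people each still have more than one consistent value. That makes 3.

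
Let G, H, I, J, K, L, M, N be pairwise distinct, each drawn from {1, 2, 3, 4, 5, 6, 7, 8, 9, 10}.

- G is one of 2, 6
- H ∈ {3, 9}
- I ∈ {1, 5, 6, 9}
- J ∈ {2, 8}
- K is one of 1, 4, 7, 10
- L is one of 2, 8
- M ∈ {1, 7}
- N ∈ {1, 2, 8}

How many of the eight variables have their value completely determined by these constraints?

3

J and L share exactly the 2 values {2, 8}; by pigeonhole those values go to them, so strike 2, 8 from G, N.
G must be 6 (only option left). Eliminate 6 elsewhere: I.
N's domain is down to {1}, so N = 1. So I, K, M can't be 1.
That leaves M = 7. So K can't be 7.
Determined: G=6, M=7, N=1. The other variables each still have more than one consistent value. That makes 3.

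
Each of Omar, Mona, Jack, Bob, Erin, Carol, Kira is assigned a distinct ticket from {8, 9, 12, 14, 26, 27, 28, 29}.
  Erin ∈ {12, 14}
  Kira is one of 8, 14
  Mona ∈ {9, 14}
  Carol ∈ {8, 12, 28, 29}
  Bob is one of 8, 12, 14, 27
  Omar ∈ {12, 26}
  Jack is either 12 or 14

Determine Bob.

27

Jack and Erin share exactly the 2 values {12, 14}; by pigeonhole those values go to them, so strike 12, 14 from Omar, Mona, Bob, Carol, Kira.
That leaves Omar = 26.
Mona's domain is down to {9}, so Mona = 9.
Kira has just one choice, so Kira = 8. So Bob, Carol can't be 8.
So Bob = 27.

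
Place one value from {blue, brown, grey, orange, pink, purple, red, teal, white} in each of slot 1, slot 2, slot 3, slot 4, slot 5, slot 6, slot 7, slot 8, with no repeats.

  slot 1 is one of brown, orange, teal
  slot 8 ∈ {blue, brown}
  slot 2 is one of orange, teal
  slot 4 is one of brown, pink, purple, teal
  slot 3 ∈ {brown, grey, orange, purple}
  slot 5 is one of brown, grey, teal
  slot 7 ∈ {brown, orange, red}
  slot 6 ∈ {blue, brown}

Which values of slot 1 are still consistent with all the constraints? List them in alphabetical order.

Among the 8 variables, pink fits only slot 4 (and all 8 values in {blue, brown, grey, orange, pink, purple, red, teal} must be used), so slot 4 = pink.
The 7 still-open variables draw from only 7 values {blue, brown, grey, orange, purple, red, teal}, so each is used; only slot 3 can be purple, hence slot 3 = purple.
The 6 still-open variables together cover exactly {blue, brown, grey, orange, red, teal} — 6 values for 6 variables — and grey appears only in slot 5's list, so slot 5 = grey.
Among the 5 still-open variables, red fits only slot 7 (and all 5 values in {blue, brown, orange, red, teal} must be used), so slot 7 = red.
The 2 variables slot 6 and slot 8 are confined to {blue, brown}, which locks those values in; drop them from slot 1.
No further eliminations apply; slot 1 can still be any of orange, teal.

orange, teal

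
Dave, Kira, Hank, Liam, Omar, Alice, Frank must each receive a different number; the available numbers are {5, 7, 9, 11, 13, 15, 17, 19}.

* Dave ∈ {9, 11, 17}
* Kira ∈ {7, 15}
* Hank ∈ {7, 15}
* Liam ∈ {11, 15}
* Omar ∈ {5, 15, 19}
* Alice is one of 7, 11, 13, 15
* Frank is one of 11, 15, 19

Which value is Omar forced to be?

The 2 variables Kira and Hank are confined to {7, 15}, which locks those values in; drop them from Liam, Omar, Alice, Frank.
That leaves Liam = 11. So Dave, Alice, Frank can't be 11.
Alice's domain is down to {13}, so Alice = 13.
Frank has just one choice, so Frank = 19. Eliminate 19 elsewhere: Omar.
So Omar = 5.

5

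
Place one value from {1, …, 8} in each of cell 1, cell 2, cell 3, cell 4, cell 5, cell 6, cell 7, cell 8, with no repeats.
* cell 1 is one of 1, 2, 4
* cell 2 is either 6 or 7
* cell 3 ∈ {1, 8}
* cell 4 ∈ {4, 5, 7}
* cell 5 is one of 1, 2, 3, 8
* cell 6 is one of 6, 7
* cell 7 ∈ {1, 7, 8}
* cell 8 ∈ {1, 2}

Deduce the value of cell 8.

The 8 variables draw from only 8 values {1, 2, 3, 4, 5, 6, 7, 8}, so each is used; only cell 5 can be 3, hence cell 5 = 3.
The 7 still-open variables together cover exactly {1, 2, 4, 5, 6, 7, 8} — 7 values for 7 variables — and 5 appears only in cell 4's list, so cell 4 = 5.
Among the 6 still-open variables, 4 fits only cell 1 (and all 6 values in {1, 2, 4, 6, 7, 8} must be used), so cell 1 = 4.
Among the 5 still-open variables, 2 fits only cell 8 (and all 5 values in {1, 2, 6, 7, 8} must be used), so cell 8 = 2.

2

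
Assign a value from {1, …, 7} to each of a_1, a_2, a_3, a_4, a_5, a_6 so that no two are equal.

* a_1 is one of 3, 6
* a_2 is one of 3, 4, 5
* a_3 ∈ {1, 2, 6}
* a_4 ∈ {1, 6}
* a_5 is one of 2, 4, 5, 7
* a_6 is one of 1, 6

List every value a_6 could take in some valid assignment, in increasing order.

1, 6

a_4 and a_6 share exactly the 2 values {1, 6}; by pigeonhole those values go to them, so strike 1, 6 from a_1, a_3.
That leaves a_1 = 3. Remove 3 from a_2.
a_3's domain is down to {2}, so a_3 = 2. Eliminate 2 elsewhere: a_5.
No further eliminations apply; a_6 can still be any of 1, 6.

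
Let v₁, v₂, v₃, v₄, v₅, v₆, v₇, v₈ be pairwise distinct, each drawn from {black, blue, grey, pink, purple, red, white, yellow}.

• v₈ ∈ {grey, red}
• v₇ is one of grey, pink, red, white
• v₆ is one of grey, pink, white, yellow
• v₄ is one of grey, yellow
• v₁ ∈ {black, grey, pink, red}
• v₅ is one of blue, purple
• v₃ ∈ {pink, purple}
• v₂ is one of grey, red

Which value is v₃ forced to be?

The 8 variables draw from only 8 values {black, blue, grey, pink, purple, red, white, yellow}, so each is used; only v₁ can be black, hence v₁ = black.
The 7 still-open variables together cover exactly {blue, grey, pink, purple, red, white, yellow} — 7 values for 7 variables — and blue appears only in v₅'s list, so v₅ = blue.
Among the 6 still-open variables, purple fits only v₃ (and all 6 values in {grey, pink, purple, red, white, yellow} must be used), so v₃ = purple.

purple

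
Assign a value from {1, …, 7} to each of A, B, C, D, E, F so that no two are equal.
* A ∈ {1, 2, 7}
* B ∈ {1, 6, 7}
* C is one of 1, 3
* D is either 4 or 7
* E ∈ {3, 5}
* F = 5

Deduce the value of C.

F's domain is down to {5}, so F = 5. Eliminate 5 elsewhere: E.
That leaves E = 3. Strike 3 from C.
So C = 1.

1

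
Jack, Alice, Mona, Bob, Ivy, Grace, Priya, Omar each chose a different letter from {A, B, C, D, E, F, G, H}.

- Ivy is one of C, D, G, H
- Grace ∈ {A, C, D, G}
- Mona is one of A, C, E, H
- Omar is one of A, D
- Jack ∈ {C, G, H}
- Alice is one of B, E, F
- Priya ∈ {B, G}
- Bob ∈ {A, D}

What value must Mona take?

E

Among the 8 variables, F fits only Alice (and all 8 values in {A, B, C, D, E, F, G, H} must be used), so Alice = F.
The 7 still-open variables together cover exactly {A, B, C, D, E, G, H} — 7 values for 7 variables — and B appears only in Priya's list, so Priya = B.
The 6 still-open variables together cover exactly {A, C, D, E, G, H} — 6 values for 6 variables — and E appears only in Mona's list, so Mona = E.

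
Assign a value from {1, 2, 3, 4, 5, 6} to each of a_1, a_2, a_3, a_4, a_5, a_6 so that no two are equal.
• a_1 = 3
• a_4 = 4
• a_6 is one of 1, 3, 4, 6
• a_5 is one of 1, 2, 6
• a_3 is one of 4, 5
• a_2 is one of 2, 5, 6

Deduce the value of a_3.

5

a_1 must be 3 (only option left). So a_6 can't be 3.
a_4 has just one choice, so a_4 = 4. Eliminate 4 elsewhere: a_3, a_6.
So a_3 = 5.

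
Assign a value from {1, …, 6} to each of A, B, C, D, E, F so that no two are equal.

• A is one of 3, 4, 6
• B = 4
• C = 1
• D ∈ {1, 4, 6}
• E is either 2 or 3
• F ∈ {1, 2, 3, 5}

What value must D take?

6

B has just one choice, so B = 4. So A, D can't be 4.
C's domain is down to {1}, so C = 1. Eliminate 1 elsewhere: D, F.
So D = 6.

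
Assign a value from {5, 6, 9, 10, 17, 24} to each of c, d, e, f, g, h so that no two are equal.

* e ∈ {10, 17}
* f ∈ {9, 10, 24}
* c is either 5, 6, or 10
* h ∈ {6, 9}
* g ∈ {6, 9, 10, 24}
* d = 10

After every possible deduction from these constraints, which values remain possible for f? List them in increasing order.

d's domain is down to {10}, so d = 10. So c, e, f, g can't be 10.
e has just one choice, so e = 17.
The 4 still-open variables draw from only 4 values {5, 6, 9, 24}, so each is used; only c can be 5, hence c = 5.
No further eliminations apply; f can still be any of 9, 24.

9, 24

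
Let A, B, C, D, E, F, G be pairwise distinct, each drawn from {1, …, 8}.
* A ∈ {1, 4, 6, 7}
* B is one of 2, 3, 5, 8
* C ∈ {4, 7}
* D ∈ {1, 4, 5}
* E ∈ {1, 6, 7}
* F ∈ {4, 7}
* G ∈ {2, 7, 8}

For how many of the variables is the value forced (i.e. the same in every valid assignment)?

1

C and F share exactly the 2 values {4, 7}; by pigeonhole those values go to them, so strike 4, 7 from A, D, E, G.
The 2 variables A and E are confined to {1, 6}, which locks those values in; drop them from D.
D must be 5 (only option left). Eliminate 5 elsewhere: B.
Determined: D=5. The other variables each still have more than one consistent value. That makes 1.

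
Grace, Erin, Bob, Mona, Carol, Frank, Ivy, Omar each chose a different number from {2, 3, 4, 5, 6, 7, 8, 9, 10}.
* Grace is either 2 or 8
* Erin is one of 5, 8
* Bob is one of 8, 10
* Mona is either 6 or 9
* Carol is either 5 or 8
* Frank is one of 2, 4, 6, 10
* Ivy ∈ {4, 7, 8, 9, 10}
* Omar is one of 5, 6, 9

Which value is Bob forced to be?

10

The 8 variables together cover exactly {2, 4, 5, 6, 7, 8, 9, 10} — 8 values for 8 variables — and 7 appears only in Ivy's list, so Ivy = 7.
The 7 still-open variables together cover exactly {2, 4, 5, 6, 8, 9, 10} — 7 values for 7 variables — and 4 appears only in Frank's list, so Frank = 4.
The 6 still-open variables draw from only 6 values {2, 5, 6, 8, 9, 10}, so each is used; only Grace can be 2, hence Grace = 2.
The 5 still-open variables together cover exactly {5, 6, 8, 9, 10} — 5 values for 5 variables — and 10 appears only in Bob's list, so Bob = 10.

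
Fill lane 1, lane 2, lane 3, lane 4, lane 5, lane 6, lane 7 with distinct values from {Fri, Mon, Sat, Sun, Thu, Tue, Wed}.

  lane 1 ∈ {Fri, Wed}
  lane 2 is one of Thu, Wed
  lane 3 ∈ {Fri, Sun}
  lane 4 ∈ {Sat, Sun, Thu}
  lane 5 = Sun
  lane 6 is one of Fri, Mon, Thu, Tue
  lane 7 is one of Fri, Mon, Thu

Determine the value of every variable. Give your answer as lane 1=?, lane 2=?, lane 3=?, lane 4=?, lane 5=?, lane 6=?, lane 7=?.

lane 1=Wed, lane 2=Thu, lane 3=Fri, lane 4=Sat, lane 5=Sun, lane 6=Tue, lane 7=Mon

lane 5 must be Sun (only option left). Strike Sun from lane 3, lane 4.
lane 3's domain is down to {Fri}, so lane 3 = Fri. Eliminate Fri elsewhere: lane 1, lane 6, lane 7.
lane 1's domain is down to {Wed}, so lane 1 = Wed. So lane 2 can't be Wed.
That leaves lane 2 = Thu. Eliminate Thu elsewhere: lane 4, lane 6, lane 7.
lane 4 has just one choice, so lane 4 = Sat.
lane 7's domain is down to {Mon}, so lane 7 = Mon. So lane 6 can't be Mon.
lane 6 must be Tue (only option left).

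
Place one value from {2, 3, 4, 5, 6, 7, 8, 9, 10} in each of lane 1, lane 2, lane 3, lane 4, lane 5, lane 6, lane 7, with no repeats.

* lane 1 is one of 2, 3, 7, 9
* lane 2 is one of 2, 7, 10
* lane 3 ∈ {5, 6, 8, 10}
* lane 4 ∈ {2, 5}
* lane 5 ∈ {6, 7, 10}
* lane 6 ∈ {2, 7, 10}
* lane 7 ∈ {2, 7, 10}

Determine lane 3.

The 3 variables lane 2, lane 6, lane 7 are confined to {2, 7, 10}, which locks those values in; drop them from lane 1, lane 3, lane 4, lane 5.
lane 4 must be 5 (only option left). Remove 5 from lane 3.
That leaves lane 5 = 6. So lane 3 can't be 6.
So lane 3 = 8.

8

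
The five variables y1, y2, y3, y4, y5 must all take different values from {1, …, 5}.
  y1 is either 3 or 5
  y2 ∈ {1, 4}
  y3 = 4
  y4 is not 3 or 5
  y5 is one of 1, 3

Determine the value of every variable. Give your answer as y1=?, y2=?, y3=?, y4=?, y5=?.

y1=5, y2=1, y3=4, y4=2, y5=3

y3 must be 4 (only option left). Remove 4 from y2, y4.
y2 has just one choice, so y2 = 1. Remove 1 from y4, y5.
y4's domain is down to {2}, so y4 = 2.
That leaves y5 = 3. Eliminate 3 elsewhere: y1.
y1's domain is down to {5}, so y1 = 5.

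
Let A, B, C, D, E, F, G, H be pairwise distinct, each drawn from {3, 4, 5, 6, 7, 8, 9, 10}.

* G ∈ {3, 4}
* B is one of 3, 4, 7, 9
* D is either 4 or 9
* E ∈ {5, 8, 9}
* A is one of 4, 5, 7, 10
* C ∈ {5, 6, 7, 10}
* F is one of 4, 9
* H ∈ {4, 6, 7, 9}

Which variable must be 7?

B

Among the 8 variables, 8 fits only E (and all 8 values in {3, 4, 5, 6, 7, 8, 9, 10} must be used), so E = 8.
D and F between them cover only {4, 9} — a naked pair. Remove those values from A, B, G, H.
G must be 3 (only option left). Eliminate 3 elsewhere: B.
So 7 goes to B.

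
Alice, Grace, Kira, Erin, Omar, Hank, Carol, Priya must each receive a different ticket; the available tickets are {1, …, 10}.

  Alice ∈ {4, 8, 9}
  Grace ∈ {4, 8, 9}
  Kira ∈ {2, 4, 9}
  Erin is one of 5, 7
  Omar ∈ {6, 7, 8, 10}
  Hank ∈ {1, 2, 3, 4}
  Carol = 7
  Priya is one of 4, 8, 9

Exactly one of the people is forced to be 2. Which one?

Kira

Carol has just one choice, so Carol = 7. So Erin, Omar can't be 7.
Erin must be 5 (only option left).
Alice, Grace, Priya share exactly the 3 values {4, 8, 9}; by pigeonhole those values go to them, so strike 4, 8, 9 from Kira, Omar, Hank.
So 2 goes to Kira.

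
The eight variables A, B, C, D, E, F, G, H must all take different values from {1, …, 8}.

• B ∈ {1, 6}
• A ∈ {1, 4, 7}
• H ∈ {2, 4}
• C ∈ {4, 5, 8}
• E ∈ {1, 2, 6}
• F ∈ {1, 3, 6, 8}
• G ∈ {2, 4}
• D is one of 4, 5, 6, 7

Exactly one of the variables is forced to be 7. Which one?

Among the 8 variables, 3 fits only F (and all 8 values in {1, 2, 3, 4, 5, 6, 7, 8} must be used), so F = 3.
The 7 still-open variables together cover exactly {1, 2, 4, 5, 6, 7, 8} — 7 values for 7 variables — and 8 appears only in C's list, so C = 8.
The 6 still-open variables together cover exactly {1, 2, 4, 5, 6, 7} — 6 values for 6 variables — and 5 appears only in D's list, so D = 5.
The 5 still-open variables draw from only 5 values {1, 2, 4, 6, 7}, so each is used; only A can be 7, hence A = 7.

A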